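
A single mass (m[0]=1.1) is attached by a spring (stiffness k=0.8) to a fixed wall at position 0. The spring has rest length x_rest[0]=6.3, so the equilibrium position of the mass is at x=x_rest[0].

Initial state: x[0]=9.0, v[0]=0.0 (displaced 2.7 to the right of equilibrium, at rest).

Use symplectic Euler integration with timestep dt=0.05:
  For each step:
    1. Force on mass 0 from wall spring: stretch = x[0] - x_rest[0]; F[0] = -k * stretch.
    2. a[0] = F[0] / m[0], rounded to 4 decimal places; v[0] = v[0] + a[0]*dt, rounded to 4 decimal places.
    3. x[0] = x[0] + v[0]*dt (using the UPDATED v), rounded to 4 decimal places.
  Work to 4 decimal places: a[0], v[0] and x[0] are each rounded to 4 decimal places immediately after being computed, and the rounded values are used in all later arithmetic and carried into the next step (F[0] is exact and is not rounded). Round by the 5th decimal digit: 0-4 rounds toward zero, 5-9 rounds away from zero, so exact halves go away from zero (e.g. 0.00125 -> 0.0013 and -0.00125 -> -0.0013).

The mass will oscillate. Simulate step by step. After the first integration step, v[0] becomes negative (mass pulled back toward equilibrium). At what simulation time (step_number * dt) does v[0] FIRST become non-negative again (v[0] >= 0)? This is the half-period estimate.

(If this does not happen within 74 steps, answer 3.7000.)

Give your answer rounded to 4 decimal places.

Step 0: x=[9.0000] v=[0.0000]
Step 1: x=[8.9951] v=[-0.0982]
Step 2: x=[8.9853] v=[-0.1962]
Step 3: x=[8.9706] v=[-0.2938]
Step 4: x=[8.9511] v=[-0.3909]
Step 5: x=[8.9267] v=[-0.4873]
Step 6: x=[8.8976] v=[-0.5828]
Step 7: x=[8.8637] v=[-0.6773]
Step 8: x=[8.8252] v=[-0.7705]
Step 9: x=[8.7821] v=[-0.8623]
Step 10: x=[8.7345] v=[-0.9526]
Step 11: x=[8.6824] v=[-1.0411]
Step 12: x=[8.6260] v=[-1.1277]
Step 13: x=[8.5654] v=[-1.2123]
Step 14: x=[8.5007] v=[-1.2947]
Step 15: x=[8.4320] v=[-1.3747]
Step 16: x=[8.3594] v=[-1.4522]
Step 17: x=[8.2830] v=[-1.5271]
Step 18: x=[8.2030] v=[-1.5992]
Step 19: x=[8.1196] v=[-1.6684]
Step 20: x=[8.0329] v=[-1.7346]
Step 21: x=[7.9430] v=[-1.7976]
Step 22: x=[7.8501] v=[-1.8573]
Step 23: x=[7.7544] v=[-1.9137]
Step 24: x=[7.6561] v=[-1.9666]
Step 25: x=[7.5553] v=[-2.0159]
Step 26: x=[7.4522] v=[-2.0615]
Step 27: x=[7.3470] v=[-2.1034]
Step 28: x=[7.2399] v=[-2.1415]
Step 29: x=[7.1311] v=[-2.1757]
Step 30: x=[7.0208] v=[-2.2059]
Step 31: x=[6.9092] v=[-2.2321]
Step 32: x=[6.7965] v=[-2.2543]
Step 33: x=[6.6829] v=[-2.2724]
Step 34: x=[6.5686] v=[-2.2863]
Step 35: x=[6.4538] v=[-2.2961]
Step 36: x=[6.3387] v=[-2.3017]
Step 37: x=[6.2235] v=[-2.3031]
Step 38: x=[6.1085] v=[-2.3003]
Step 39: x=[5.9938] v=[-2.2933]
Step 40: x=[5.8797] v=[-2.2822]
Step 41: x=[5.7664] v=[-2.2669]
Step 42: x=[5.6540] v=[-2.2475]
Step 43: x=[5.5428] v=[-2.2240]
Step 44: x=[5.4330] v=[-2.1965]
Step 45: x=[5.3248] v=[-2.1650]
Step 46: x=[5.2183] v=[-2.1295]
Step 47: x=[5.1138] v=[-2.0902]
Step 48: x=[5.0114] v=[-2.0471]
Step 49: x=[4.9114] v=[-2.0002]
Step 50: x=[4.8139] v=[-1.9497]
Step 51: x=[4.7191] v=[-1.8957]
Step 52: x=[4.6272] v=[-1.8382]
Step 53: x=[4.5383] v=[-1.7774]
Step 54: x=[4.4526] v=[-1.7133]
Step 55: x=[4.3703] v=[-1.6461]
Step 56: x=[4.2915] v=[-1.5759]
Step 57: x=[4.2164] v=[-1.5029]
Step 58: x=[4.1450] v=[-1.4271]
Step 59: x=[4.0776] v=[-1.3487]
Step 60: x=[4.0142] v=[-1.2679]
Step 61: x=[3.9550] v=[-1.1848]
Step 62: x=[3.9000] v=[-1.0995]
Step 63: x=[3.8494] v=[-1.0122]
Step 64: x=[3.8032] v=[-0.9231]
Step 65: x=[3.7616] v=[-0.8323]
Step 66: x=[3.7246] v=[-0.7400]
Step 67: x=[3.6923] v=[-0.6464]
Step 68: x=[3.6647] v=[-0.5516]
Step 69: x=[3.6419] v=[-0.4558]
Step 70: x=[3.6239] v=[-0.3591]
Step 71: x=[3.6108] v=[-0.2618]
Step 72: x=[3.6026] v=[-0.1640]
Step 73: x=[3.5993] v=[-0.0659]
Step 74: x=[3.6009] v=[0.0323]
First v>=0 after going negative at step 74, time=3.7000

Answer: 3.7000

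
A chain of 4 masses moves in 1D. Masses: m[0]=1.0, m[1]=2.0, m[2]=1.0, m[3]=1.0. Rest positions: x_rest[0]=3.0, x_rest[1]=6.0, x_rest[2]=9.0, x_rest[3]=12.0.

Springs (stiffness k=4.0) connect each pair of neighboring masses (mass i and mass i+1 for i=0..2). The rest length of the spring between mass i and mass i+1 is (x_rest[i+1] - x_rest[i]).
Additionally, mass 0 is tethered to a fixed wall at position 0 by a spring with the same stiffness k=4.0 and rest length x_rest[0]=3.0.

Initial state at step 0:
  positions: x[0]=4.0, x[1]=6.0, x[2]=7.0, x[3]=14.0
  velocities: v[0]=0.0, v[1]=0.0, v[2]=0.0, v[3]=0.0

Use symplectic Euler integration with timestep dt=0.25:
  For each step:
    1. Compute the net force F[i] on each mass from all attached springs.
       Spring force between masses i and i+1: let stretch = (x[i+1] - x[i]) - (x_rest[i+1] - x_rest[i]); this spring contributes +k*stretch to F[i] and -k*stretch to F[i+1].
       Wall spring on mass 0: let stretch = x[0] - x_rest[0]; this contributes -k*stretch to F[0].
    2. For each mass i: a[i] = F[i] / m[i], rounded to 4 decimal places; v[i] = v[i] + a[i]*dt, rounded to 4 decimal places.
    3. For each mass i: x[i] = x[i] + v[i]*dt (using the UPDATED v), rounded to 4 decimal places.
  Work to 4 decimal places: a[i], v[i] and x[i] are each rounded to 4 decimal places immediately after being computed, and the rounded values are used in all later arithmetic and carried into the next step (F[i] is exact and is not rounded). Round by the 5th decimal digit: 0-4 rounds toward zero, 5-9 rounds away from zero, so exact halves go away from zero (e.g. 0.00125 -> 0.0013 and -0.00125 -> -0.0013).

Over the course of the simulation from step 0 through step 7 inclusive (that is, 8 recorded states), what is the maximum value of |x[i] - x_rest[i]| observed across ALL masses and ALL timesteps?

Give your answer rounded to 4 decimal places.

Answer: 2.5547

Derivation:
Step 0: x=[4.0000 6.0000 7.0000 14.0000] v=[0.0000 0.0000 0.0000 0.0000]
Step 1: x=[3.5000 5.8750 8.5000 13.0000] v=[-2.0000 -0.5000 6.0000 -4.0000]
Step 2: x=[2.7188 5.7813 10.4688 11.6250] v=[-3.1250 -0.3750 7.8750 -5.5000]
Step 3: x=[2.0235 5.8907 11.5547 10.7110] v=[-2.7813 0.4375 4.3437 -3.6562]
Step 4: x=[1.7891 6.2247 11.0137 10.7579] v=[-0.9376 1.3359 -2.1640 0.1875]
Step 5: x=[2.2163 6.6029 9.2115 11.6187] v=[1.7089 1.5126 -7.2088 3.4433]
Step 6: x=[3.1861 6.7588 7.3590 12.6277] v=[3.8792 0.6236 -7.4102 4.0361]
Step 7: x=[4.2526 6.5431 6.6736 13.0696] v=[4.2658 -0.8627 -2.7417 1.7674]
Max displacement = 2.5547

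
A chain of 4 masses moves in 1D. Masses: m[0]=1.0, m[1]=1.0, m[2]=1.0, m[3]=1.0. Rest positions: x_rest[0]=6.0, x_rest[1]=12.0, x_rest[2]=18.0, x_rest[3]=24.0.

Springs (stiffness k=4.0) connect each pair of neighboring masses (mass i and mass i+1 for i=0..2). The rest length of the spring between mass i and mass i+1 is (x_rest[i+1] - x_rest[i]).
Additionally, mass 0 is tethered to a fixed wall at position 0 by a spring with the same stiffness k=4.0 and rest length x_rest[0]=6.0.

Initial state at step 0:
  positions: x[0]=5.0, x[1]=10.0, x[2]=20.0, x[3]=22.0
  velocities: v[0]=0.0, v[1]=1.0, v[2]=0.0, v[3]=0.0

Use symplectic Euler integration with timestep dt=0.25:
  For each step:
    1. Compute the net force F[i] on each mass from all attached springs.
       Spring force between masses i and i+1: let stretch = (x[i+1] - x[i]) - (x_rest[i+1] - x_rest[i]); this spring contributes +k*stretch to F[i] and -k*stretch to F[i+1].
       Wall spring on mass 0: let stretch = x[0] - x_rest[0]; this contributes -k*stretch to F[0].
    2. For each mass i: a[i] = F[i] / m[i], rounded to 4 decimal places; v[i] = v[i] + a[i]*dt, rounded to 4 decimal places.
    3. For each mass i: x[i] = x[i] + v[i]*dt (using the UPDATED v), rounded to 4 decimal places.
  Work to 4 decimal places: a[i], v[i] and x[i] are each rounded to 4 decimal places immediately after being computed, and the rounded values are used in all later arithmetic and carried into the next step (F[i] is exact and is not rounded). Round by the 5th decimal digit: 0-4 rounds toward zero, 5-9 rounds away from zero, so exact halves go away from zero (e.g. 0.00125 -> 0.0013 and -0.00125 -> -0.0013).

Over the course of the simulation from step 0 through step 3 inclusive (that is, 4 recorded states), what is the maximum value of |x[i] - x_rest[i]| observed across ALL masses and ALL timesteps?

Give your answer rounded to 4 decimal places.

Answer: 3.2500

Derivation:
Step 0: x=[5.0000 10.0000 20.0000 22.0000] v=[0.0000 1.0000 0.0000 0.0000]
Step 1: x=[5.0000 11.5000 18.0000 23.0000] v=[0.0000 6.0000 -8.0000 4.0000]
Step 2: x=[5.3750 13.0000 15.6250 24.2500] v=[1.5000 6.0000 -9.5000 5.0000]
Step 3: x=[6.3125 13.2500 14.7500 24.8438] v=[3.7500 1.0000 -3.5000 2.3750]
Max displacement = 3.2500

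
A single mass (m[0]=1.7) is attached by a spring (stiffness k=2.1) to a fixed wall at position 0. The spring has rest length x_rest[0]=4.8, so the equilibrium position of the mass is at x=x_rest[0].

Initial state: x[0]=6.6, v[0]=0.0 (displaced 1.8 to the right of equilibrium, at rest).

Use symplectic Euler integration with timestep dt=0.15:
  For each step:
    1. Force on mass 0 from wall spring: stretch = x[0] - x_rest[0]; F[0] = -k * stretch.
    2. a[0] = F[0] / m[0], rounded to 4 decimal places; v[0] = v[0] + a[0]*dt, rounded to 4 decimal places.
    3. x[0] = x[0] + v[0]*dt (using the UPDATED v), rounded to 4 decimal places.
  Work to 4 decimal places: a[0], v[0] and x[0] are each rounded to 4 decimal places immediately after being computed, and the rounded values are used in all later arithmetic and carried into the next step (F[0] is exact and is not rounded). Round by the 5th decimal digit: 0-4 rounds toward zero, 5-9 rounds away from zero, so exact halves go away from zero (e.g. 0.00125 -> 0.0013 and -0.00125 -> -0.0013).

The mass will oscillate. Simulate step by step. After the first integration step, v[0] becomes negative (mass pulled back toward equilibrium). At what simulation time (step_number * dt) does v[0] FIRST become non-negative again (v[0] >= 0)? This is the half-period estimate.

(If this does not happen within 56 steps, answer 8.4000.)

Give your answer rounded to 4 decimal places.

Step 0: x=[6.6000] v=[0.0000]
Step 1: x=[6.5500] v=[-0.3335]
Step 2: x=[6.4513] v=[-0.6578]
Step 3: x=[6.3067] v=[-0.9638]
Step 4: x=[6.1203] v=[-1.2430]
Step 5: x=[5.8971] v=[-1.4877]
Step 6: x=[5.6435] v=[-1.6910]
Step 7: x=[5.3664] v=[-1.8473]
Step 8: x=[5.0736] v=[-1.9523]
Step 9: x=[4.7732] v=[-2.0030]
Step 10: x=[4.4735] v=[-1.9980]
Step 11: x=[4.1829] v=[-1.9375]
Step 12: x=[3.9094] v=[-1.8232]
Step 13: x=[3.6607] v=[-1.6582]
Step 14: x=[3.4436] v=[-1.4471]
Step 15: x=[3.2642] v=[-1.1958]
Step 16: x=[3.1275] v=[-0.9112]
Step 17: x=[3.0373] v=[-0.6013]
Step 18: x=[2.9961] v=[-0.2747]
Step 19: x=[3.0050] v=[0.0595]
First v>=0 after going negative at step 19, time=2.8500

Answer: 2.8500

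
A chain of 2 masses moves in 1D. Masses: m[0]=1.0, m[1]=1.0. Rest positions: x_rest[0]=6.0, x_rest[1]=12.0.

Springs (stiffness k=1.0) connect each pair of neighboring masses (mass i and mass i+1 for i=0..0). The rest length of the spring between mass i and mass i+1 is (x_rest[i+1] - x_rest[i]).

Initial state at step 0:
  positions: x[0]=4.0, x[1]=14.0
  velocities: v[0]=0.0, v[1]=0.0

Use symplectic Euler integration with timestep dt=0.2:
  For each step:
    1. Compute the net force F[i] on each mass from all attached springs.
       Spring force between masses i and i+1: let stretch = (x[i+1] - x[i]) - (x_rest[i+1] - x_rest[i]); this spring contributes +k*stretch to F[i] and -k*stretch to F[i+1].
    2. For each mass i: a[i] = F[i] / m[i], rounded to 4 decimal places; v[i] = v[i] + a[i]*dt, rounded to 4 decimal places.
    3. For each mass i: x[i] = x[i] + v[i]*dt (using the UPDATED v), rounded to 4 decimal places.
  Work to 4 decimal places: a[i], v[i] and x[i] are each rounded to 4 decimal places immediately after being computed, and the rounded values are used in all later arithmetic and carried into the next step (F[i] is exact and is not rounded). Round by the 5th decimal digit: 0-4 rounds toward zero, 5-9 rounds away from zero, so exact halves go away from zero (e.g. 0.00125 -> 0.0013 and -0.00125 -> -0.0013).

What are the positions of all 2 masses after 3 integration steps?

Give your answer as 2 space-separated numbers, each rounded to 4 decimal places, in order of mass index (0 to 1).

Step 0: x=[4.0000 14.0000] v=[0.0000 0.0000]
Step 1: x=[4.1600 13.8400] v=[0.8000 -0.8000]
Step 2: x=[4.4672 13.5328] v=[1.5360 -1.5360]
Step 3: x=[4.8970 13.1030] v=[2.1491 -2.1491]

Answer: 4.8970 13.1030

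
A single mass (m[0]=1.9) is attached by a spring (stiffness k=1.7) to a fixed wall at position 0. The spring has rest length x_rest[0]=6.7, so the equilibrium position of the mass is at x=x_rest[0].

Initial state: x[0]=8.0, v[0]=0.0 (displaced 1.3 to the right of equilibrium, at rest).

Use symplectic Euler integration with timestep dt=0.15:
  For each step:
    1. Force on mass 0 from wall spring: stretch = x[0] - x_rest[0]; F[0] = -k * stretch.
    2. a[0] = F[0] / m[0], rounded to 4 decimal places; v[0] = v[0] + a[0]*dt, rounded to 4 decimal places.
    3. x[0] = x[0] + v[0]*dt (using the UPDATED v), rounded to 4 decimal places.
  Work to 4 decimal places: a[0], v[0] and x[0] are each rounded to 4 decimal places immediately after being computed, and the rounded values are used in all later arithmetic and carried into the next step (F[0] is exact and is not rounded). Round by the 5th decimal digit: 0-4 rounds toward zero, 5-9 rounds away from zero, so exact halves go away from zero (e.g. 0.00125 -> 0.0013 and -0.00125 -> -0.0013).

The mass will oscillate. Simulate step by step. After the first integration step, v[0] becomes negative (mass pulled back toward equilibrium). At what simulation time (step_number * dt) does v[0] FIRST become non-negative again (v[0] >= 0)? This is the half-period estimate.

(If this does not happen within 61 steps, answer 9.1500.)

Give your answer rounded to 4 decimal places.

Answer: 3.4500

Derivation:
Step 0: x=[8.0000] v=[0.0000]
Step 1: x=[7.9738] v=[-0.1745]
Step 2: x=[7.9220] v=[-0.3455]
Step 3: x=[7.8456] v=[-0.5095]
Step 4: x=[7.7461] v=[-0.6633]
Step 5: x=[7.6255] v=[-0.8037]
Step 6: x=[7.4863] v=[-0.9279]
Step 7: x=[7.3313] v=[-1.0334]
Step 8: x=[7.1636] v=[-1.1181]
Step 9: x=[6.9866] v=[-1.1803]
Step 10: x=[6.8038] v=[-1.2188]
Step 11: x=[6.6189] v=[-1.2327]
Step 12: x=[6.4356] v=[-1.2218]
Step 13: x=[6.2577] v=[-1.1863]
Step 14: x=[6.0887] v=[-1.1269]
Step 15: x=[5.9320] v=[-1.0449]
Step 16: x=[5.7907] v=[-0.9418]
Step 17: x=[5.6677] v=[-0.8198]
Step 18: x=[5.5655] v=[-0.6813]
Step 19: x=[5.4862] v=[-0.5290]
Step 20: x=[5.4313] v=[-0.3661]
Step 21: x=[5.4019] v=[-0.1958]
Step 22: x=[5.3987] v=[-0.0216]
Step 23: x=[5.4217] v=[0.1530]
First v>=0 after going negative at step 23, time=3.4500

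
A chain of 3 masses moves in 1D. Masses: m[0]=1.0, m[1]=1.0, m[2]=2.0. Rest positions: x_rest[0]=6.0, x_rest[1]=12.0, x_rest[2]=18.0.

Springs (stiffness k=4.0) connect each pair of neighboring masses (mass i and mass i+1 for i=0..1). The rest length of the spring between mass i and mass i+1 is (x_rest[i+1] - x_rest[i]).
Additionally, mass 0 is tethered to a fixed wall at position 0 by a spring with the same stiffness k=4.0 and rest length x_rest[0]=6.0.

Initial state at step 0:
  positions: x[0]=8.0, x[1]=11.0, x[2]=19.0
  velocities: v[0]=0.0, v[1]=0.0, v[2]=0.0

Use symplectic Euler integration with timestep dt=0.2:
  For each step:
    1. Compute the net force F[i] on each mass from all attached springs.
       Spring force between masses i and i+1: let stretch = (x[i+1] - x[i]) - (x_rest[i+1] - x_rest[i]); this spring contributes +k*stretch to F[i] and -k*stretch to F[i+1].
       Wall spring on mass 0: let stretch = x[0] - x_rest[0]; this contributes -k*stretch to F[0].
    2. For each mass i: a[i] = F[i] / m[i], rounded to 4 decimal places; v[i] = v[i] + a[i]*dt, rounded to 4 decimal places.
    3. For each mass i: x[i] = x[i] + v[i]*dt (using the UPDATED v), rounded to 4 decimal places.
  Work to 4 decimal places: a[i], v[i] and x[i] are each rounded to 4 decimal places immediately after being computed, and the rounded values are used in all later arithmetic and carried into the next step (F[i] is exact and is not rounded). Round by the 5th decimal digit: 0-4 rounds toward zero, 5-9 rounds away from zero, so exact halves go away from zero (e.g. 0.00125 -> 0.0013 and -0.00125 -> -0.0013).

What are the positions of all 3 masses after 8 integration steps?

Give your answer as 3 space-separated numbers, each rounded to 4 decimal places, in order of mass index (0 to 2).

Step 0: x=[8.0000 11.0000 19.0000] v=[0.0000 0.0000 0.0000]
Step 1: x=[7.2000 11.8000 18.8400] v=[-4.0000 4.0000 -0.8000]
Step 2: x=[5.9840 12.9904 18.5968] v=[-6.0800 5.9520 -1.2160]
Step 3: x=[4.9316 13.9568 18.3851] v=[-5.2621 4.8320 -1.0586]
Step 4: x=[4.5342 14.1877 18.2991] v=[-1.9872 1.1545 -0.4299]
Step 5: x=[4.9558 13.5319 18.3642] v=[2.1082 -3.2792 0.3255]
Step 6: x=[5.9567 12.2771 18.5227] v=[5.0044 -6.2742 0.7926]
Step 7: x=[7.0158 11.0103 18.6616] v=[5.2954 -6.3340 0.6944]
Step 8: x=[7.5915 10.3286 18.6684] v=[2.8784 -3.4086 0.0339]

Answer: 7.5915 10.3286 18.6684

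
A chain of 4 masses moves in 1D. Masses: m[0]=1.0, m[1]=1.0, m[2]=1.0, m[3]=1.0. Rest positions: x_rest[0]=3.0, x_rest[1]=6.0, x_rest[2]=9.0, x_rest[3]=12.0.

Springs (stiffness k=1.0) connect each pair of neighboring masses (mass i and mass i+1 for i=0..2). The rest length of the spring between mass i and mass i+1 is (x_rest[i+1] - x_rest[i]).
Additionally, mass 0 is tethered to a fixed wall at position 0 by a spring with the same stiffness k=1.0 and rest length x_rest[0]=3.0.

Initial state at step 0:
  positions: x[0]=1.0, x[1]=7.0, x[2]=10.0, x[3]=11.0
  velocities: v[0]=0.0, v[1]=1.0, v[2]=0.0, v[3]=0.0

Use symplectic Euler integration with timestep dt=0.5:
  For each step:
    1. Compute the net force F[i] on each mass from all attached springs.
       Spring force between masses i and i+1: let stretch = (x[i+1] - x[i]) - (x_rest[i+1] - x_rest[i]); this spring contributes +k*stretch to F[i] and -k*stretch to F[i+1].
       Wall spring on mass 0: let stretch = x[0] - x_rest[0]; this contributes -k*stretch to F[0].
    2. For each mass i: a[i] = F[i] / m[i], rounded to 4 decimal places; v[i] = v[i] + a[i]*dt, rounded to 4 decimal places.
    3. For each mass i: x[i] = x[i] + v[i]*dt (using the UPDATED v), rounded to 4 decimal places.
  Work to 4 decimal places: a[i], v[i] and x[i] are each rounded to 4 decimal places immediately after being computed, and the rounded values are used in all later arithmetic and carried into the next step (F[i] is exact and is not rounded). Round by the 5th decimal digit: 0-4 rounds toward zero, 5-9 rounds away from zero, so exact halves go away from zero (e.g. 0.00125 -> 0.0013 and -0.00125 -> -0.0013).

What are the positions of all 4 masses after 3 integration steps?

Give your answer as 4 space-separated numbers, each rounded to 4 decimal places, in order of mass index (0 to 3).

Answer: 5.3594 5.5625 8.2969 12.8907

Derivation:
Step 0: x=[1.0000 7.0000 10.0000 11.0000] v=[0.0000 1.0000 0.0000 0.0000]
Step 1: x=[2.2500 6.7500 9.5000 11.5000] v=[2.5000 -0.5000 -1.0000 1.0000]
Step 2: x=[4.0625 6.0625 8.8125 12.2500] v=[3.6250 -1.3750 -1.3750 1.5000]
Step 3: x=[5.3594 5.5625 8.2969 12.8907] v=[2.5938 -1.0000 -1.0313 1.2813]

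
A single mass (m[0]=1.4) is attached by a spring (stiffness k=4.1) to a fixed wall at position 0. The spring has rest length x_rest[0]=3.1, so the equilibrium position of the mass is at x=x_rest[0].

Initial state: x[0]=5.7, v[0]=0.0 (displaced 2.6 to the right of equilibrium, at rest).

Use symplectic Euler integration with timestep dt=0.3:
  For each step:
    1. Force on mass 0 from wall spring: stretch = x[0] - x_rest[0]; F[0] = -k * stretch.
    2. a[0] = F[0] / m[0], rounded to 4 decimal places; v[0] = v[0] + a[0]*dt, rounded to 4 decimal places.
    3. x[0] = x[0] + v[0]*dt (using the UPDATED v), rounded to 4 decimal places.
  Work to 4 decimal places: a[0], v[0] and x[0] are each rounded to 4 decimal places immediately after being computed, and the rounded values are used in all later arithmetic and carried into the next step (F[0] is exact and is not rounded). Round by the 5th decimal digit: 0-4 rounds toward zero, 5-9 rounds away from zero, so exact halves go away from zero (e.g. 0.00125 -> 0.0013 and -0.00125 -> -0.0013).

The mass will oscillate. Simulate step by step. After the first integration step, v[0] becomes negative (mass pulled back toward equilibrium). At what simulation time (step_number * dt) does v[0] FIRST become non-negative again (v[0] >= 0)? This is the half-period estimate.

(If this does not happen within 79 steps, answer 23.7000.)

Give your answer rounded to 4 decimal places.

Step 0: x=[5.7000] v=[0.0000]
Step 1: x=[5.0147] v=[-2.2843]
Step 2: x=[3.8248] v=[-3.9665]
Step 3: x=[2.4438] v=[-4.6033]
Step 4: x=[1.2358] v=[-4.0268]
Step 5: x=[0.5191] v=[-2.3890]
Step 6: x=[0.4827] v=[-0.1215]
Step 7: x=[1.1361] v=[2.1780]
First v>=0 after going negative at step 7, time=2.1000

Answer: 2.1000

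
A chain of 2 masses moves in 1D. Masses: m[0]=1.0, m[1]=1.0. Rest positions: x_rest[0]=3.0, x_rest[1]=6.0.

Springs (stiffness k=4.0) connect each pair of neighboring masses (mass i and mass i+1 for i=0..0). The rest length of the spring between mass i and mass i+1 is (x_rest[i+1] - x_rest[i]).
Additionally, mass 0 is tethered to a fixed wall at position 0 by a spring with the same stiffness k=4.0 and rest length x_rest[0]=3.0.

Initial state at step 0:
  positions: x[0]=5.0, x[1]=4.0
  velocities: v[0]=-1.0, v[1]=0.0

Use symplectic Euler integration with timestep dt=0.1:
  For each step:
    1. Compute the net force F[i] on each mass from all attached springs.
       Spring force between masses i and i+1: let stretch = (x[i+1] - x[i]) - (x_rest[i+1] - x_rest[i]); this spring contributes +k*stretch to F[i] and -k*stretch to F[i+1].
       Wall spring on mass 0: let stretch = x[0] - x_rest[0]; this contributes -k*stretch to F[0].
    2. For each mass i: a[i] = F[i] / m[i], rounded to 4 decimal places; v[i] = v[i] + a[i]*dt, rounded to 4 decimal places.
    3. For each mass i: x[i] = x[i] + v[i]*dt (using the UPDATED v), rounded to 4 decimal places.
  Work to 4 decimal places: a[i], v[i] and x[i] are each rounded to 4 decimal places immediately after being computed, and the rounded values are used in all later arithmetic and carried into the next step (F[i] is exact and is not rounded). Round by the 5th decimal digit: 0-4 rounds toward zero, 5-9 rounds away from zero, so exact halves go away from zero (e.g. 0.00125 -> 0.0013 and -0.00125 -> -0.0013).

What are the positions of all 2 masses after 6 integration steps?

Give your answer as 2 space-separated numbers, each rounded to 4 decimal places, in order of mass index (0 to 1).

Answer: 1.1767 6.2572

Derivation:
Step 0: x=[5.0000 4.0000] v=[-1.0000 0.0000]
Step 1: x=[4.6600 4.1600] v=[-3.4000 1.6000]
Step 2: x=[4.1136 4.4600] v=[-5.4640 3.0000]
Step 3: x=[3.4165 4.8661] v=[-6.9709 4.0614]
Step 4: x=[2.6407 5.3343] v=[-7.7577 4.6816]
Step 5: x=[1.8671 5.8147] v=[-7.7365 4.8042]
Step 6: x=[1.1767 6.2572] v=[-6.9043 4.4252]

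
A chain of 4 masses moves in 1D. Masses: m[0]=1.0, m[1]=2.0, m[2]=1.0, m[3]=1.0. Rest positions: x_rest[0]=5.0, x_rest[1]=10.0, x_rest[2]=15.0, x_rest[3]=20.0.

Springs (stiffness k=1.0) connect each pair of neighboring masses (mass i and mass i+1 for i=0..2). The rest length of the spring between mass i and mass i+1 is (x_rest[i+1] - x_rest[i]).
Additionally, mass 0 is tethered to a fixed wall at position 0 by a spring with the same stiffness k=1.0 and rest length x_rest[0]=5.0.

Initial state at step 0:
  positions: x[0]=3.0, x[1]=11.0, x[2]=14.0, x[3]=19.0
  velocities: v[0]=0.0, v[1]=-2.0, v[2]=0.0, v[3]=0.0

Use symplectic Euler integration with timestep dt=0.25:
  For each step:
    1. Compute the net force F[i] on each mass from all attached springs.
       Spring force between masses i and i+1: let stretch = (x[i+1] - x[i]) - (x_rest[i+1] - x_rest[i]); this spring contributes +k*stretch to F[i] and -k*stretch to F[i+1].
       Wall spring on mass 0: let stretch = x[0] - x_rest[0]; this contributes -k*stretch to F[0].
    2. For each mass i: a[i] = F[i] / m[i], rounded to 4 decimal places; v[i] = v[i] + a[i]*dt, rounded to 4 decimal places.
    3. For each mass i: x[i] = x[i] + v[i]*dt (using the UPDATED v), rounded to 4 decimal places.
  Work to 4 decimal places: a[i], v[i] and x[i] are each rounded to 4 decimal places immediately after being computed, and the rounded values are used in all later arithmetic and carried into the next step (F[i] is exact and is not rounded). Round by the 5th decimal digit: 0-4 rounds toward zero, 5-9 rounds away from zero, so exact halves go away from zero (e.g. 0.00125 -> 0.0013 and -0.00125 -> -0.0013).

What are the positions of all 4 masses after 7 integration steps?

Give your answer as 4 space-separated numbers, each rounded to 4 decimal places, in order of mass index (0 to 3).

Answer: 5.8835 6.7067 14.0911 19.4245

Derivation:
Step 0: x=[3.0000 11.0000 14.0000 19.0000] v=[0.0000 -2.0000 0.0000 0.0000]
Step 1: x=[3.3125 10.3438 14.1250 19.0000] v=[1.2500 -2.6250 0.5000 0.0000]
Step 2: x=[3.8574 9.5860 14.3184 19.0078] v=[2.1797 -3.0313 0.7735 0.0313]
Step 3: x=[4.5193 8.7971 14.5091 19.0351] v=[2.6475 -3.1558 0.7628 0.1090]
Step 4: x=[5.1661 8.0530 14.6257 19.0920] v=[2.5871 -2.9765 0.4663 0.2275]
Step 5: x=[5.6704 7.4241 14.6106 19.1822] v=[2.0173 -2.5158 -0.0603 0.3609]
Step 6: x=[5.9299 6.9649 14.4321 19.2992] v=[1.0381 -1.8367 -0.7140 0.4680]
Step 7: x=[5.8835 6.7067 14.0911 19.4245] v=[-0.1856 -1.0327 -1.3640 0.5012]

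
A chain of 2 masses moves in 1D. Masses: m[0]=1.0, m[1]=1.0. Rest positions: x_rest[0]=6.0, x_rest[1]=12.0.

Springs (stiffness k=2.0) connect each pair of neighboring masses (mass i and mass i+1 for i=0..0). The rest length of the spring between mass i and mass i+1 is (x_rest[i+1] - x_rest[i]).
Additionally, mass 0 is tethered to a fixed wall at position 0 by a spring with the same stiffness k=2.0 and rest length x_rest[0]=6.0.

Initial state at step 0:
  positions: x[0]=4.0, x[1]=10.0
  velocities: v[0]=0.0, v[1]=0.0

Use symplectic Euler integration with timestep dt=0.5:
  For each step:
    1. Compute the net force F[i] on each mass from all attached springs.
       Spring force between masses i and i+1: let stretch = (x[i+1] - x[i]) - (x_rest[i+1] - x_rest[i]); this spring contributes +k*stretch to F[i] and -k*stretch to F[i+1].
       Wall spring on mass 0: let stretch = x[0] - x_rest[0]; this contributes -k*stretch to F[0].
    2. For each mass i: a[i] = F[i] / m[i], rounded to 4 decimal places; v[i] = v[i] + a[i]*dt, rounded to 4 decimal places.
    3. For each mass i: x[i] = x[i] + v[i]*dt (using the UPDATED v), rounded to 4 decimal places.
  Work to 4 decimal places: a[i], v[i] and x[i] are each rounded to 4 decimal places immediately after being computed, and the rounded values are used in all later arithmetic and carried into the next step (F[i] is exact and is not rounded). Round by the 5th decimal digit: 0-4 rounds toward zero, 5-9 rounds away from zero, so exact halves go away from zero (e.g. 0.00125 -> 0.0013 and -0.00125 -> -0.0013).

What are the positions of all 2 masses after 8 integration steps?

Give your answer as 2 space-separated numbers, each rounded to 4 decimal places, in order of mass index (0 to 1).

Answer: 7.6250 13.7266

Derivation:
Step 0: x=[4.0000 10.0000] v=[0.0000 0.0000]
Step 1: x=[5.0000 10.0000] v=[2.0000 0.0000]
Step 2: x=[6.0000 10.5000] v=[2.0000 1.0000]
Step 3: x=[6.2500 11.7500] v=[0.5000 2.5000]
Step 4: x=[6.1250 13.2500] v=[-0.2500 3.0000]
Step 5: x=[6.5000 14.1875] v=[0.7500 1.8750]
Step 6: x=[7.4688 14.2813] v=[1.9375 0.1875]
Step 7: x=[8.1094 13.9688] v=[1.2812 -0.6250]
Step 8: x=[7.6250 13.7266] v=[-0.9688 -0.4844]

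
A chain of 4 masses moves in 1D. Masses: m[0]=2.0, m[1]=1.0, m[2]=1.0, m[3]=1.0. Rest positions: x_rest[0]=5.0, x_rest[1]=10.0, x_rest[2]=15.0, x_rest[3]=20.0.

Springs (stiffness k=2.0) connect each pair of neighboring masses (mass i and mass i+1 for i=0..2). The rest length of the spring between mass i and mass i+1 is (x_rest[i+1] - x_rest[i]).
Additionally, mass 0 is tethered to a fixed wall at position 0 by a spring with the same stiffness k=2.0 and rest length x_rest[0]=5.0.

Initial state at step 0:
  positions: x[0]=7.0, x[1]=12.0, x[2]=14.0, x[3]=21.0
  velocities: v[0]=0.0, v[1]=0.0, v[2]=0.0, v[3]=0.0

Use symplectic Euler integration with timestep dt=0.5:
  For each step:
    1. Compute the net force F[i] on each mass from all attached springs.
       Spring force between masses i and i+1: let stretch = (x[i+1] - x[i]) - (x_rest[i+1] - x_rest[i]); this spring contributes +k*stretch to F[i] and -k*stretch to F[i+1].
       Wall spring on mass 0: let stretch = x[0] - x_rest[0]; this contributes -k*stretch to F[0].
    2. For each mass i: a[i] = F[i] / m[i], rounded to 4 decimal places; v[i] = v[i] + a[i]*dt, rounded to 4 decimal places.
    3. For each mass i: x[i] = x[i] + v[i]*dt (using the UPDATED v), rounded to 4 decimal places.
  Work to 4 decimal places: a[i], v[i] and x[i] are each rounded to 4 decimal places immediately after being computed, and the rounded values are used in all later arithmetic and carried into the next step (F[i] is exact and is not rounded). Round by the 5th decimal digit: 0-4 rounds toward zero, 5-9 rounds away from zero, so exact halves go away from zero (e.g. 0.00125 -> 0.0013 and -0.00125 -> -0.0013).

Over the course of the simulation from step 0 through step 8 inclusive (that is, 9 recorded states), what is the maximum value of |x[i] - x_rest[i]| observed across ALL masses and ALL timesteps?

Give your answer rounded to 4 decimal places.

Step 0: x=[7.0000 12.0000 14.0000 21.0000] v=[0.0000 0.0000 0.0000 0.0000]
Step 1: x=[6.5000 10.5000 16.5000 20.0000] v=[-1.0000 -3.0000 5.0000 -2.0000]
Step 2: x=[5.3750 10.0000 17.7500 19.7500] v=[-2.2500 -1.0000 2.5000 -0.5000]
Step 3: x=[4.0625 11.0625 16.1250 21.0000] v=[-2.6250 2.1250 -3.2500 2.5000]
Step 4: x=[3.4844 11.1563 14.4063 22.3125] v=[-1.1563 0.1875 -3.4375 2.6250]
Step 5: x=[3.9532 9.0391 15.0157 22.1719] v=[0.9375 -4.2344 1.2187 -0.2812]
Step 6: x=[4.7052 7.3673 16.2149 20.9532] v=[1.5039 -3.3437 2.3983 -2.4374]
Step 7: x=[4.9464 8.7882 15.3594 19.8654] v=[0.4824 2.8418 -1.7110 -2.1757]
Step 8: x=[4.9115 11.5738 13.4713 19.0246] v=[-0.0699 5.5712 -3.7762 -1.6817]
Max displacement = 2.7500

Answer: 2.7500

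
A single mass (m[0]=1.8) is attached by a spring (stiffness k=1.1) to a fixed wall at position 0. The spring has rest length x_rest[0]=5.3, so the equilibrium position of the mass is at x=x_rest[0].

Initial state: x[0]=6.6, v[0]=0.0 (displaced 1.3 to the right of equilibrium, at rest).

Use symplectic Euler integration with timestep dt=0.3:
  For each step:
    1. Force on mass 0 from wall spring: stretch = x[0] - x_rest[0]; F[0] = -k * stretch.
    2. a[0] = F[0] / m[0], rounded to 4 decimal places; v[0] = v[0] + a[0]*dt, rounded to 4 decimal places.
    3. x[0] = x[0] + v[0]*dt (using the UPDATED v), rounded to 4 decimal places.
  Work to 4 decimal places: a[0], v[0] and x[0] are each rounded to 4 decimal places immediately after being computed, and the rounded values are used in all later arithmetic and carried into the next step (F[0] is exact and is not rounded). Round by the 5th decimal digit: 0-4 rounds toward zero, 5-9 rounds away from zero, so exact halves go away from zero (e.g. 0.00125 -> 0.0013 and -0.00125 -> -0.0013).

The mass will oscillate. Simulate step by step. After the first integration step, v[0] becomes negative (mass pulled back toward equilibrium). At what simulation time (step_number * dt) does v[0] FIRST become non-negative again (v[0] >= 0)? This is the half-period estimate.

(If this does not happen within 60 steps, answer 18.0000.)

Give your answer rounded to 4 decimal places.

Step 0: x=[6.6000] v=[0.0000]
Step 1: x=[6.5285] v=[-0.2383]
Step 2: x=[6.3895] v=[-0.4635]
Step 3: x=[6.1905] v=[-0.6632]
Step 4: x=[5.9426] v=[-0.8265]
Step 5: x=[5.6593] v=[-0.9443]
Step 6: x=[5.3562] v=[-1.0102]
Step 7: x=[5.0501] v=[-1.0205]
Step 8: x=[4.7577] v=[-0.9747]
Step 9: x=[4.4951] v=[-0.8753]
Step 10: x=[4.2768] v=[-0.7277]
Step 11: x=[4.1148] v=[-0.5401]
Step 12: x=[4.0180] v=[-0.3228]
Step 13: x=[3.9917] v=[-0.0878]
Step 14: x=[4.0373] v=[0.1521]
First v>=0 after going negative at step 14, time=4.2000

Answer: 4.2000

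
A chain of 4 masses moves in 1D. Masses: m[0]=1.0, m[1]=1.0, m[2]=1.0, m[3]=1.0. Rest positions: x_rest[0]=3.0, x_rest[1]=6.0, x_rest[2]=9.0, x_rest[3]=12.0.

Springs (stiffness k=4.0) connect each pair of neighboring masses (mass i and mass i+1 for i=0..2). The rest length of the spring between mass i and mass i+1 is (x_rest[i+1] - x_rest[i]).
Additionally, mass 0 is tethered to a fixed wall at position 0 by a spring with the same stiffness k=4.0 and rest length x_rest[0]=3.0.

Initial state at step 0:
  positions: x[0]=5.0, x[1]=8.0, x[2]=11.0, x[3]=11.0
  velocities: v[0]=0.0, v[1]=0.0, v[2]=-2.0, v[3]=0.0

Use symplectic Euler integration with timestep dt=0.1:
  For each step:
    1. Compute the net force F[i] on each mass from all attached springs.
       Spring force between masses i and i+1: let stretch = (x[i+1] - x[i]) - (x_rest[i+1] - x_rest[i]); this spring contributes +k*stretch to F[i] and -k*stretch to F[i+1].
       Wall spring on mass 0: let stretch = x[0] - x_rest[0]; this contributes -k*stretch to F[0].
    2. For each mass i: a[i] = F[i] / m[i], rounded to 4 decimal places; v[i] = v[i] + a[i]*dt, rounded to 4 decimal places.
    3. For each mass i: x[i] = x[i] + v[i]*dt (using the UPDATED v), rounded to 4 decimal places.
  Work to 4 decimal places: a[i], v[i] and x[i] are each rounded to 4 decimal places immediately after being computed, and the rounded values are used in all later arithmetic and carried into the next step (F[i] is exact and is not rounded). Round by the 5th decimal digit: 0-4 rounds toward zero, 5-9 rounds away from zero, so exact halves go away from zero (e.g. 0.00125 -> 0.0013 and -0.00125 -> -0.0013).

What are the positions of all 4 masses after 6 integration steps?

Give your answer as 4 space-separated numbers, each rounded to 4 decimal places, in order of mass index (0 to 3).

Step 0: x=[5.0000 8.0000 11.0000 11.0000] v=[0.0000 0.0000 -2.0000 0.0000]
Step 1: x=[4.9200 8.0000 10.6800 11.1200] v=[-0.8000 0.0000 -3.2000 1.2000]
Step 2: x=[4.7664 7.9840 10.2704 11.3424] v=[-1.5360 -0.1600 -4.0960 2.2240]
Step 3: x=[4.5509 7.9308 9.8122 11.6419] v=[-2.1555 -0.5325 -4.5818 2.9952]
Step 4: x=[4.2885 7.8176 9.3520 11.9882] v=[-2.6239 -1.1319 -4.6025 3.4633]
Step 5: x=[3.9957 7.6246 8.9358 12.3491] v=[-2.9277 -1.9298 -4.1618 3.6088]
Step 6: x=[3.6883 7.3389 8.6037 12.6935] v=[-3.0744 -2.8569 -3.3210 3.4435]

Answer: 3.6883 7.3389 8.6037 12.6935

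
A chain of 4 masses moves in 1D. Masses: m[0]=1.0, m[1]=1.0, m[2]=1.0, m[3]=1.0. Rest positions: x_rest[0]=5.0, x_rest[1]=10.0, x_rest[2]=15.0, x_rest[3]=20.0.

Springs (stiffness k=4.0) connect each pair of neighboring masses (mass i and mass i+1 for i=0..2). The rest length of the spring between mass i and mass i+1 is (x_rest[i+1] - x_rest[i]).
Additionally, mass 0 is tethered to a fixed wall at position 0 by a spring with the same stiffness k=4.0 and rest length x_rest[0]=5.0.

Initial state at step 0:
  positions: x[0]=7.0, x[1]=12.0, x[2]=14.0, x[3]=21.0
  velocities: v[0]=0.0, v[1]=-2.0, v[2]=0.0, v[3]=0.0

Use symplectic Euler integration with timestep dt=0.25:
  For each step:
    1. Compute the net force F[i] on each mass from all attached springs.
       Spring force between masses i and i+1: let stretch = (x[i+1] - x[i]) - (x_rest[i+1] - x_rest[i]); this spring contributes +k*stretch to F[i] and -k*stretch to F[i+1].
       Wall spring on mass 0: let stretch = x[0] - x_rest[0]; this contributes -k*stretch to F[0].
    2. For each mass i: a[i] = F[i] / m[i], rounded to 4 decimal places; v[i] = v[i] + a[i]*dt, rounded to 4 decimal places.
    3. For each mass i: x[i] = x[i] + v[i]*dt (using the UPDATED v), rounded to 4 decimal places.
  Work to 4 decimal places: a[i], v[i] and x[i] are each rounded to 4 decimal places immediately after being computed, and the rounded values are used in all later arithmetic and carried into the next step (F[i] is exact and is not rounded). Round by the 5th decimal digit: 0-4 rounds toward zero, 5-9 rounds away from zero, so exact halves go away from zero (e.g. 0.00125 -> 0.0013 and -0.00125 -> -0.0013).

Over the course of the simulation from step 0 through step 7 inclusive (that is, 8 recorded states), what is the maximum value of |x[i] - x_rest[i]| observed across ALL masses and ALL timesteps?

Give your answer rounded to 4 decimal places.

Answer: 2.3193

Derivation:
Step 0: x=[7.0000 12.0000 14.0000 21.0000] v=[0.0000 -2.0000 0.0000 0.0000]
Step 1: x=[6.5000 10.7500 15.2500 20.5000] v=[-2.0000 -5.0000 5.0000 -2.0000]
Step 2: x=[5.4375 9.5625 16.6875 19.9375] v=[-4.2500 -4.7500 5.7500 -2.2500]
Step 3: x=[4.0469 9.1250 17.1563 19.8125] v=[-5.5625 -1.7500 1.8750 -0.5000]
Step 4: x=[2.9141 9.4258 16.2813 20.2735] v=[-4.5313 1.2032 -3.5001 1.8438]
Step 5: x=[2.6807 9.8126 14.6905 20.9864] v=[-0.9337 1.5470 -6.3634 2.8516]
Step 6: x=[3.5601 9.6359 13.4542 21.3753] v=[3.5175 -0.7070 -4.9454 1.5557]
Step 7: x=[5.0684 8.8948 13.2436 21.0340] v=[6.0332 -2.9645 -0.8426 -1.3654]
Max displacement = 2.3193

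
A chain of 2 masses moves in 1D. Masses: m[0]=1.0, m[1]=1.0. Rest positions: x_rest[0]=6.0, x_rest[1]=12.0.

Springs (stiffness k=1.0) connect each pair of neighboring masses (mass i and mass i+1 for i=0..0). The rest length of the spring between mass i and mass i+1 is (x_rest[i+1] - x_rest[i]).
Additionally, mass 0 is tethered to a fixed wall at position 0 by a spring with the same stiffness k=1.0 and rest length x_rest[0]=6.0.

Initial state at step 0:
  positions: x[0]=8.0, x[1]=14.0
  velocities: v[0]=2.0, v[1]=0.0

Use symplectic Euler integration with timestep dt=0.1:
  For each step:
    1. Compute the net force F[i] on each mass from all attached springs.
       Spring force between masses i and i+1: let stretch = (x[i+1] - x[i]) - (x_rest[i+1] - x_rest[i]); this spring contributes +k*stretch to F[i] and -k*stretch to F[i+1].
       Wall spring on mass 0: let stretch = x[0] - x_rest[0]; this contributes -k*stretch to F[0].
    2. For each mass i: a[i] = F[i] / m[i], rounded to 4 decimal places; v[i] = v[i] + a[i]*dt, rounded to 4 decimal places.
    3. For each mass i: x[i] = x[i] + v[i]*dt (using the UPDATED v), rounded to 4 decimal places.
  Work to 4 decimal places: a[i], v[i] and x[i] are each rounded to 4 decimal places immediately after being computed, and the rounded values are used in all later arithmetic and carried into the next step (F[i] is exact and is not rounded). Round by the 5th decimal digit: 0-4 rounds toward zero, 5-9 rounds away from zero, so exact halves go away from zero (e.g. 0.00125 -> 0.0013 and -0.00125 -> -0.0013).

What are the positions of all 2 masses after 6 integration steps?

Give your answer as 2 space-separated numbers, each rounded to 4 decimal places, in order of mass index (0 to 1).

Step 0: x=[8.0000 14.0000] v=[2.0000 0.0000]
Step 1: x=[8.1800 14.0000] v=[1.8000 0.0000]
Step 2: x=[8.3364 14.0018] v=[1.5640 0.0180]
Step 3: x=[8.4661 14.0070] v=[1.2969 0.0515]
Step 4: x=[8.5665 14.0167] v=[1.0044 0.0974]
Step 5: x=[8.6358 14.0319] v=[0.6928 0.1524]
Step 6: x=[8.6727 14.0532] v=[0.3688 0.2128]

Answer: 8.6727 14.0532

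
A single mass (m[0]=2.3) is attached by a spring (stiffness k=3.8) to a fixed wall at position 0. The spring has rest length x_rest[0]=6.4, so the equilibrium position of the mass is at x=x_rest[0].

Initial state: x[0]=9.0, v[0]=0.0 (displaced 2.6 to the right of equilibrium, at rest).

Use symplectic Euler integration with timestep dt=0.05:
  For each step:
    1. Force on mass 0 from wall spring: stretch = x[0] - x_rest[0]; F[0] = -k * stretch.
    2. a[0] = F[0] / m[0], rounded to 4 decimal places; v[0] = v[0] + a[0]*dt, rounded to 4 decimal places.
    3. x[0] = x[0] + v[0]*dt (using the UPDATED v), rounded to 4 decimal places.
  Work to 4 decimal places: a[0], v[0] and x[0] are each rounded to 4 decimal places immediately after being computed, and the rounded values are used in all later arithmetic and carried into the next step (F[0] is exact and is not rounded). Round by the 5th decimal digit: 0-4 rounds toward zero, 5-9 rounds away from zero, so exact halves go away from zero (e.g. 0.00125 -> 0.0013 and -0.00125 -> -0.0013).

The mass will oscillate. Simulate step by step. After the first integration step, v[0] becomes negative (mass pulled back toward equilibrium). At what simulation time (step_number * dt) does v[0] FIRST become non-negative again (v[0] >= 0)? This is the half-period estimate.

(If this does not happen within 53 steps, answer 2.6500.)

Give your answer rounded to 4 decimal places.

Step 0: x=[9.0000] v=[0.0000]
Step 1: x=[8.9893] v=[-0.2148]
Step 2: x=[8.9679] v=[-0.4287]
Step 3: x=[8.9359] v=[-0.6408]
Step 4: x=[8.8934] v=[-0.8503]
Step 5: x=[8.8406] v=[-1.0563]
Step 6: x=[8.7777] v=[-1.2579]
Step 7: x=[8.7050] v=[-1.4543]
Step 8: x=[8.6228] v=[-1.6447]
Step 9: x=[8.5314] v=[-1.8283]
Step 10: x=[8.4312] v=[-2.0044]
Step 11: x=[8.3226] v=[-2.1722]
Step 12: x=[8.2061] v=[-2.3310]
Step 13: x=[8.0821] v=[-2.4802]
Step 14: x=[7.9511] v=[-2.6192]
Step 15: x=[7.8137] v=[-2.7473]
Step 16: x=[7.6705] v=[-2.8641]
Step 17: x=[7.5220] v=[-2.9691]
Step 18: x=[7.3689] v=[-3.0618]
Step 19: x=[7.2118] v=[-3.1418]
Step 20: x=[7.0514] v=[-3.2089]
Step 21: x=[6.8883] v=[-3.2627]
Step 22: x=[6.7232] v=[-3.3030]
Step 23: x=[6.5567] v=[-3.3297]
Step 24: x=[6.3896] v=[-3.3426]
Step 25: x=[6.2225] v=[-3.3417]
Step 26: x=[6.0562] v=[-3.3270]
Step 27: x=[5.8913] v=[-3.2986]
Step 28: x=[5.7285] v=[-3.2566]
Step 29: x=[5.5684] v=[-3.2011]
Step 30: x=[5.4118] v=[-3.1324]
Step 31: x=[5.2593] v=[-3.0508]
Step 32: x=[5.1115] v=[-2.9566]
Step 33: x=[4.9690] v=[-2.8502]
Step 34: x=[4.8324] v=[-2.7320]
Step 35: x=[4.7023] v=[-2.6025]
Step 36: x=[4.5792] v=[-2.4623]
Step 37: x=[4.4636] v=[-2.3119]
Step 38: x=[4.3560] v=[-2.1519]
Step 39: x=[4.2568] v=[-1.9831]
Step 40: x=[4.1665] v=[-1.8061]
Step 41: x=[4.0854] v=[-1.6216]
Step 42: x=[4.0139] v=[-1.4304]
Step 43: x=[3.9522] v=[-1.2333]
Step 44: x=[3.9006] v=[-1.0311]
Step 45: x=[3.8594] v=[-0.8246]
Step 46: x=[3.8287] v=[-0.6147]
Step 47: x=[3.8086] v=[-0.4023]
Step 48: x=[3.7992] v=[-0.1882]
Step 49: x=[3.8005] v=[0.0267]
First v>=0 after going negative at step 49, time=2.4500

Answer: 2.4500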